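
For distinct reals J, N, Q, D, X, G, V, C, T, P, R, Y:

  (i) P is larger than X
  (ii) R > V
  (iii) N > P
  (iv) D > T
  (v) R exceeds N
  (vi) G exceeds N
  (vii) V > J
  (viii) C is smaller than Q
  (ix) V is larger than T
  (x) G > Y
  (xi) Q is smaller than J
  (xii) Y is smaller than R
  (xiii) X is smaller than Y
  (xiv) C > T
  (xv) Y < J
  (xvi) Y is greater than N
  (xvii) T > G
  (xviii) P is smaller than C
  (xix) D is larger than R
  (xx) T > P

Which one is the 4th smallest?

Y

Piecing the relations together gives one ordering: X < P < N < Y < G < T < C < Q < J < V < R < D.
The 4th smallest is Y.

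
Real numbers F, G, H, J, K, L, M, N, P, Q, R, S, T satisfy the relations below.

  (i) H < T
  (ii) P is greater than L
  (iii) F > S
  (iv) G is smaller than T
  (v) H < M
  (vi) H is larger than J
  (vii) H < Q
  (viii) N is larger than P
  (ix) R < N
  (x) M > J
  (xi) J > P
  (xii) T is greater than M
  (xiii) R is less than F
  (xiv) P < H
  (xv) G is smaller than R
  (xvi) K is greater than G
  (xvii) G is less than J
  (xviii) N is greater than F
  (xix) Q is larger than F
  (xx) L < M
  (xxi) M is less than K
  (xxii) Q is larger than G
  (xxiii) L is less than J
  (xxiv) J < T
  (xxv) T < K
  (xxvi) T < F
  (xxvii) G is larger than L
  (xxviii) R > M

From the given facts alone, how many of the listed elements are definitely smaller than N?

The elements the relations force below N are L, G, S, P, J, H, M, R, T, F — no chain reaches any other.
That is 10.

10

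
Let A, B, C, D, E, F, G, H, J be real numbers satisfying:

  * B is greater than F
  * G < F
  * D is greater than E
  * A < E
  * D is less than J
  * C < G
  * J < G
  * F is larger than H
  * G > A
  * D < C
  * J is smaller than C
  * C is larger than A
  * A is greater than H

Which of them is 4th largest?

Chaining the given pairs: H < A < E < D < J < C < G < F < B.
The 4th largest is C.

C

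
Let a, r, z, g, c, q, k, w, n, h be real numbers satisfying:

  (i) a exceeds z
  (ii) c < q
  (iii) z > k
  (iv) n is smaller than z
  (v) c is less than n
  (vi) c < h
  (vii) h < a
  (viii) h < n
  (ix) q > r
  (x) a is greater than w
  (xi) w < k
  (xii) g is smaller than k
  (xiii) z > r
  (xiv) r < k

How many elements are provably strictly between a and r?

2

Chaining upward from r reaches: q, k, z.
Chaining downward from a reaches: g, w, c, h, k, n, z.
Strictly between r and a are those in both lists: k, z — 2 elements.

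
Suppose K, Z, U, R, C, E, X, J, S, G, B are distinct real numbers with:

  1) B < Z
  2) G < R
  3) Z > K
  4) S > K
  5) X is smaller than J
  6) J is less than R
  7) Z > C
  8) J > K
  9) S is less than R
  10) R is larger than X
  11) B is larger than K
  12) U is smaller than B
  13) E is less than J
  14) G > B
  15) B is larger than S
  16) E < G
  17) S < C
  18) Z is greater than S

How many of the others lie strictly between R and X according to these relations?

1

Chaining upward from X reaches: J.
Chaining downward from R reaches: K, S, U, B, E, J, G.
Strictly between X and R are those in both lists: J — 1 element.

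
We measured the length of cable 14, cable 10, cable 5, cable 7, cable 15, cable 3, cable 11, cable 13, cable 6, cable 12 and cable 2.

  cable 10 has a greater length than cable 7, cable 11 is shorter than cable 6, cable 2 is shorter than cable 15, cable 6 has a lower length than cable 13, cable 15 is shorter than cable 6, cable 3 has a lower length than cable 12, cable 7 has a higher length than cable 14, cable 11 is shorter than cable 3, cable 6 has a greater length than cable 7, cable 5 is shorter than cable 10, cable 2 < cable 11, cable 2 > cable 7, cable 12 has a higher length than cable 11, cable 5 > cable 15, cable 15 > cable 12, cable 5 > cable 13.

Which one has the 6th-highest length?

cable 12

Piecing the relations together gives one ordering: cable 14 < cable 7 < cable 2 < cable 11 < cable 3 < cable 12 < cable 15 < cable 6 < cable 13 < cable 5 < cable 10.
The 6th largest is cable 12.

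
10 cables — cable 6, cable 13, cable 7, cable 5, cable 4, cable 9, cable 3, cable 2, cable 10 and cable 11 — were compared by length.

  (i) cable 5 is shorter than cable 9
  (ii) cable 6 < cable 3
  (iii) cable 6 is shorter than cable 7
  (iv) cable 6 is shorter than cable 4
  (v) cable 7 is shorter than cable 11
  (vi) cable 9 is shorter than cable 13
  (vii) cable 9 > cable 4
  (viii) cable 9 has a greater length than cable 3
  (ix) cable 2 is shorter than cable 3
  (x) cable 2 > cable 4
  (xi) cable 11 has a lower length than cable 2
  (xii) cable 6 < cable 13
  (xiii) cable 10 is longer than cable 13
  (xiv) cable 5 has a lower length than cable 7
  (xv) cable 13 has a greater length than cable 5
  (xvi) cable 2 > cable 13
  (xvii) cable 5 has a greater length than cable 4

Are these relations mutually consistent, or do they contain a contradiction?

Chaining the given relations yields cable 2 < cable 3 < cable 9 < cable 13, so cable 2 < cable 13. But one relation states cable 13 < cable 2. These cannot both hold.

inconsistent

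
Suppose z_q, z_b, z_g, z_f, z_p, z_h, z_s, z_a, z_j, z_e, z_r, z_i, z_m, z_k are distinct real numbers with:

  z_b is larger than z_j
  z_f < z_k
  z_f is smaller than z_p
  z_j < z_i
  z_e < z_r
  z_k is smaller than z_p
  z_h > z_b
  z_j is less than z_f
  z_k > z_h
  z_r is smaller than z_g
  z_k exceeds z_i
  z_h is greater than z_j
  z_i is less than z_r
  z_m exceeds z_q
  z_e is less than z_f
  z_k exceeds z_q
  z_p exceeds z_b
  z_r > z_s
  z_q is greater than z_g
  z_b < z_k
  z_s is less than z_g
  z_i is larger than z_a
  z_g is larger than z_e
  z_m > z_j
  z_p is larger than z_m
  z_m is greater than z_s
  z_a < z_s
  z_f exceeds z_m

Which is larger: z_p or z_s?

z_s < z_r < z_g < z_q < z_m < z_f < z_k < z_p, by transitivity through z_r, z_g, z_q, z_m, z_f, z_k.
So z_s < z_p; z_p is the larger of the two.

z_p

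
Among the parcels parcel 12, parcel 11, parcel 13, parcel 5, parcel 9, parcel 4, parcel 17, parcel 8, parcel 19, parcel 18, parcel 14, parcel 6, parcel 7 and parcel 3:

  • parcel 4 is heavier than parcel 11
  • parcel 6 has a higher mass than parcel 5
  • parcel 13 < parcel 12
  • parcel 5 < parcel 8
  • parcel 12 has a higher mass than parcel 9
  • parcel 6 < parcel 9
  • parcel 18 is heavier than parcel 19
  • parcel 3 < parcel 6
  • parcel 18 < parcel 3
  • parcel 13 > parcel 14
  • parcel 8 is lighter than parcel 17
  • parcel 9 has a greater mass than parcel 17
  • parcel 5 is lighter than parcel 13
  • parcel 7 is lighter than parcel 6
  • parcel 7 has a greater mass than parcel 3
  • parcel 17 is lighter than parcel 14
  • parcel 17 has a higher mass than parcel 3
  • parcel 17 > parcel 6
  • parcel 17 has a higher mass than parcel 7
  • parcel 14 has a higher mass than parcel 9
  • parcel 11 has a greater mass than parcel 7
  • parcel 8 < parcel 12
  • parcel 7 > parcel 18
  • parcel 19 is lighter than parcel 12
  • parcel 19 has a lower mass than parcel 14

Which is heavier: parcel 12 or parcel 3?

parcel 12

Chaining the given relations: parcel 3 < parcel 7 < parcel 6 < parcel 17 < parcel 9 < parcel 14 < parcel 13 < parcel 12.
So parcel 3 < parcel 12; parcel 12 is the heavier of the two.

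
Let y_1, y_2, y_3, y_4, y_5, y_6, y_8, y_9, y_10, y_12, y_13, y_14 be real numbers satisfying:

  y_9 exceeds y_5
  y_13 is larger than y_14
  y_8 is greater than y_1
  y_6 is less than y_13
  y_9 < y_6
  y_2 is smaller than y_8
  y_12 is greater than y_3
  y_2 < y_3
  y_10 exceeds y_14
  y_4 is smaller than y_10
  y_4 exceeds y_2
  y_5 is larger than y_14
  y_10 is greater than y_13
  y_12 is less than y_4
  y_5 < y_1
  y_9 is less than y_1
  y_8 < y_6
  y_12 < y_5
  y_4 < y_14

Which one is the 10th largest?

y_12

Chaining the given pairs: y_2 < y_3 < y_12 < y_4 < y_14 < y_5 < y_9 < y_1 < y_8 < y_6 < y_13 < y_10.
Counting 10 from the largest end gives y_12.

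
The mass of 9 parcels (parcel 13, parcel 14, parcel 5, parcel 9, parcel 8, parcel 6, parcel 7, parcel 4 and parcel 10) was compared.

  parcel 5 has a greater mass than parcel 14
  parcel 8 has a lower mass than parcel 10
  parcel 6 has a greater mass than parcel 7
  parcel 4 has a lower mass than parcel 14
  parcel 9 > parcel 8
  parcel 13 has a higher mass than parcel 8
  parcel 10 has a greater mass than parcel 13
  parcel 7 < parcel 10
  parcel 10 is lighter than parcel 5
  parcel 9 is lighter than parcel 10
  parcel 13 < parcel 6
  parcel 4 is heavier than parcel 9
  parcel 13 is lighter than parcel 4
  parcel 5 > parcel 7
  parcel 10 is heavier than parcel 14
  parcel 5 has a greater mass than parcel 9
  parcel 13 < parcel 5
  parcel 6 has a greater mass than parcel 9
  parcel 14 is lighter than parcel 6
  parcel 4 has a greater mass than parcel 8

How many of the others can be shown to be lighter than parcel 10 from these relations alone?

The elements the relations force below parcel 10 are parcel 7, parcel 8, parcel 9, parcel 13, parcel 4, parcel 14 — no chain reaches any other.
That is 6.

6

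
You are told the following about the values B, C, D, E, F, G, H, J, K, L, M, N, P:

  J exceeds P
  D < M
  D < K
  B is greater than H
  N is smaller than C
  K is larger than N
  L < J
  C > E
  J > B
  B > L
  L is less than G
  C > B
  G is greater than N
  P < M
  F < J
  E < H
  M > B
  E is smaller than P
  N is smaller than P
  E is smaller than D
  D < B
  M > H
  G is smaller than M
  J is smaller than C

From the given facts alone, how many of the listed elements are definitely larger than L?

The elements the relations force above L are B, G, M, J, C — no chain reaches any other.
That is 5.

5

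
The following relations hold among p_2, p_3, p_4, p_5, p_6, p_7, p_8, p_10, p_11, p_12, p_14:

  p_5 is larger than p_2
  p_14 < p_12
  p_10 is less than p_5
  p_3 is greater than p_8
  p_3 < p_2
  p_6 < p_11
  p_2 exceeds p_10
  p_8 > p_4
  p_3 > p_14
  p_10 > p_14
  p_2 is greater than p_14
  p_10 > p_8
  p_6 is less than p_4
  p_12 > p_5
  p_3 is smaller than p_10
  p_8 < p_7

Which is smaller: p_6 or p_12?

p_6

p_6 < p_4 and p_4 < p_8 give p_6 < p_8.
Then p_8 < p_3 extends the chain to p_3.
With p_3 < p_10: p_6 < p_4 < p_8 < p_3 < p_10.
With p_10 < p_2: p_6 < p_4 < p_8 < p_3 < p_10 < p_2.
Then p_2 < p_5 extends the chain to p_5.
Then p_5 < p_12 extends the chain to p_12.
So p_6 < p_12; p_6 is the smaller of the two.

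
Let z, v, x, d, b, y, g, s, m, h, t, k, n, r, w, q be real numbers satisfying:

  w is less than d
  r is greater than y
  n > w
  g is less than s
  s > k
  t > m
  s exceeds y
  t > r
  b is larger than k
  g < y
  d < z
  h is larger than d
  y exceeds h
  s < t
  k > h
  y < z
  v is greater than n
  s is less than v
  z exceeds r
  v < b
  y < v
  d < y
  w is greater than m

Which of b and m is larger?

b

Chaining the given relations: m < w < d < h < k < s < v < b.
So m < b; b is the larger of the two.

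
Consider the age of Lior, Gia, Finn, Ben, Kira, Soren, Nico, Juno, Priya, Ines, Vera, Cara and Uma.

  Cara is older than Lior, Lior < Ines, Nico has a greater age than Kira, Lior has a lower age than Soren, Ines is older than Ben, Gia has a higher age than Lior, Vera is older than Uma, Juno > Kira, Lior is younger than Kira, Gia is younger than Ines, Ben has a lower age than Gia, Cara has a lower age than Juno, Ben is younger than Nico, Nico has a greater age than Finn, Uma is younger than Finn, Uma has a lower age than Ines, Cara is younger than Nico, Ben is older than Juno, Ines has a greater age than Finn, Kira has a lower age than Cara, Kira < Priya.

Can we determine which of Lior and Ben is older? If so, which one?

Ben

Chaining the given relations: Lior < Kira < Cara < Juno < Ben.
So Ben is older.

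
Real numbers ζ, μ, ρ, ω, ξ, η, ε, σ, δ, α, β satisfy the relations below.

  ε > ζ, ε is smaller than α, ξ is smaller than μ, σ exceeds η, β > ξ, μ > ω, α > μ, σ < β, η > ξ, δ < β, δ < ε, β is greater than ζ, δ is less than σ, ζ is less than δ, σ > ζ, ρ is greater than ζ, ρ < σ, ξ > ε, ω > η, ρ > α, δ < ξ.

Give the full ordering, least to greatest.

Nothing is placed below ζ, so it is least; from there ζ < δ; δ < ε; ε < ξ; ξ < η; η < ω; ω < μ; μ < α; α < ρ; ρ < σ; σ < β, each given directly.

ζ < δ < ε < ξ < η < ω < μ < α < ρ < σ < β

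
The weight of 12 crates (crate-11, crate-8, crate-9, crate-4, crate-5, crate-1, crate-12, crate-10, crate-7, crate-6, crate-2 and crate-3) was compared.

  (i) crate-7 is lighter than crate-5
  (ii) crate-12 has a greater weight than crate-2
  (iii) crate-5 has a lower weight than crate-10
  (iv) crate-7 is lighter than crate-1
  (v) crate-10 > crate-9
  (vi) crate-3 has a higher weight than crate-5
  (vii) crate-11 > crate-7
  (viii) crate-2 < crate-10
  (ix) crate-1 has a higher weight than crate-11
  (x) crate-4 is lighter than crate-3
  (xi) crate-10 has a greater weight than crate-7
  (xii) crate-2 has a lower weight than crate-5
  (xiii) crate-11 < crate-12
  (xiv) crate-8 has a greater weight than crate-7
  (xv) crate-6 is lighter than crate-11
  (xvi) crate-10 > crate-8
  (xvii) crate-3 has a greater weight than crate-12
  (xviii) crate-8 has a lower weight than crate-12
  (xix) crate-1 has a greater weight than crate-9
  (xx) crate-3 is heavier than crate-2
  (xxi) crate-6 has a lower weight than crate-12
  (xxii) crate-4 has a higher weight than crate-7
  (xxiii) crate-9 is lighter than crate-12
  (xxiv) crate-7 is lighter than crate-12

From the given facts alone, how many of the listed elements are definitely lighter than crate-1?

4

Directly below crate-1: crate-9, crate-7, crate-11.
One step further: crate-6 (4 so far).
No other element is forced below crate-1 by the given relations, so the count is 4.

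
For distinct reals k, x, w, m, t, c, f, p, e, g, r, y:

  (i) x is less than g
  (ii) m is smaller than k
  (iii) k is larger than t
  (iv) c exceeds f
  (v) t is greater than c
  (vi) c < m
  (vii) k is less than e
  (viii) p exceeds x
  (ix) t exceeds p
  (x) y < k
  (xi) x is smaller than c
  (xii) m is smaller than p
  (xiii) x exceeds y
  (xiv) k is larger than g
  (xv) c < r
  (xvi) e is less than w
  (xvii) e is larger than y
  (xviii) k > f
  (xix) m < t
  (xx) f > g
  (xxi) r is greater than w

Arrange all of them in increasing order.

y < x < g < f < c < m < p < t < k < e < w < r

The consecutive links are each given: y < x; x < g; g < f; f < c; c < m; m < p; p < t; t < k; k < e; e < w; w < r.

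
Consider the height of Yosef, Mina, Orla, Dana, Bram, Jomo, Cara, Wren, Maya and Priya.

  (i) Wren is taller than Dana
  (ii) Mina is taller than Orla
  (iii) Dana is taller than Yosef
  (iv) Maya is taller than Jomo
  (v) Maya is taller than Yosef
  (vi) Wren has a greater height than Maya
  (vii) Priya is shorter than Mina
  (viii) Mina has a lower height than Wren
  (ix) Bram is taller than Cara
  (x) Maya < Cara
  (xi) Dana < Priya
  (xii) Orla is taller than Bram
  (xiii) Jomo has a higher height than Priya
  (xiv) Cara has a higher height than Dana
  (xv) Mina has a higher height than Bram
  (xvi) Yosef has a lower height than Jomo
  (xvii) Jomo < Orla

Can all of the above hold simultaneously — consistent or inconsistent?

consistent

The single ordering Yosef < Dana < Priya < Jomo < Maya < Cara < Bram < Orla < Mina < Wren satisfies every listed relation, so no contradiction arises.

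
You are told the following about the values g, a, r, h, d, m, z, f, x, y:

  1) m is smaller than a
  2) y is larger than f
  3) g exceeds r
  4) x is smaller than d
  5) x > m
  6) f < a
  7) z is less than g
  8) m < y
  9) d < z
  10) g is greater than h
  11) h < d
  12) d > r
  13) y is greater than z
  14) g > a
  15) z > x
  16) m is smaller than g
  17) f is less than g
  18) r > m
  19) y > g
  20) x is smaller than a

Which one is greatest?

y

Chaining downward from y: directly below it, m, f, z, g; then x, r, h, d, a.
That covers every other element, and nothing is given above y, so y is the greatest.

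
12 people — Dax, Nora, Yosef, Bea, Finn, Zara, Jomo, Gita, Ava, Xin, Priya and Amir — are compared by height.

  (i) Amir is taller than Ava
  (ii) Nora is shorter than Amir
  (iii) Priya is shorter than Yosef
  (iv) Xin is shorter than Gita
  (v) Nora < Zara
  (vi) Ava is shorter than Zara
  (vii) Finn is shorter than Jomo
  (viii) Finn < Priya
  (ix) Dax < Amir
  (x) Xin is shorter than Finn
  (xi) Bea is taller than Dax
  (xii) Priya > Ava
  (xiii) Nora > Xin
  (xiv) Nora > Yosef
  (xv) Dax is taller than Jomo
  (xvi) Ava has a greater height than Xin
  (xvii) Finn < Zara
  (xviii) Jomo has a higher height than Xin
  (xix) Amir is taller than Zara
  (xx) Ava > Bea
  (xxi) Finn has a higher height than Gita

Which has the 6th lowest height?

The consecutive relations fix a unique order: Xin < Gita < Finn < Jomo < Dax < Bea < Ava < Priya < Yosef < Nora < Zara < Amir.
Counting 6 from the smallest end gives Bea.

Bea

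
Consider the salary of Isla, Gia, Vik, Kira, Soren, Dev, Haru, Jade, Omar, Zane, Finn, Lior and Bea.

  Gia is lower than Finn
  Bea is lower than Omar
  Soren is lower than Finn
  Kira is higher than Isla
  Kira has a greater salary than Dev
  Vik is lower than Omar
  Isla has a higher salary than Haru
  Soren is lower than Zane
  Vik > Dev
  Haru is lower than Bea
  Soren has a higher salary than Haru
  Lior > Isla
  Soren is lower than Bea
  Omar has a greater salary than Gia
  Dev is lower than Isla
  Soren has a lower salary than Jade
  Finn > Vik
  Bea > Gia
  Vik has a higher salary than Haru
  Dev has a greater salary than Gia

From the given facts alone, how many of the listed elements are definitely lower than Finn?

From Finn the given relations immediately reach Soren, Gia, Vik.
From those, Haru, Dev — 5 in total.
No other element is forced below Finn by the given relations, so the count is 5.

5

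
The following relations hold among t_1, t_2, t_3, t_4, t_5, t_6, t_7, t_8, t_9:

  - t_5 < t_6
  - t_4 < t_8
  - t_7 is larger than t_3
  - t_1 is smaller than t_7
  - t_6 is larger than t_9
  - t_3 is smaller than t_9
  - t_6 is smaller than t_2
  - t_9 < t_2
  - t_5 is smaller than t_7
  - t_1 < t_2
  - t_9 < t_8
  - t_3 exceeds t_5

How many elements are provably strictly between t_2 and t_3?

2

Chaining upward from t_3 reaches: t_9, t_6, t_7, t_8.
Chaining downward from t_2 reaches: t_1, t_5, t_9, t_6.
Strictly between t_3 and t_2 are those in both lists: t_9, t_6 — 2 elements.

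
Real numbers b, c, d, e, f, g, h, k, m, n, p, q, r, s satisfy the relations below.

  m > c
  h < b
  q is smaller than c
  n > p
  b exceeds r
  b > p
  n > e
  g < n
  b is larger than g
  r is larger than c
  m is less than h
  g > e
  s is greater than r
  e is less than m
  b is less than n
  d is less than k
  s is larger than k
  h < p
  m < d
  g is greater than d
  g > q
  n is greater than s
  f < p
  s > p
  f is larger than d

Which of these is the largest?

q is not greatest since q < g; c is not greatest since c < r; r is not greatest since r < b; e is not greatest since e < m; m is not greatest since m < d; d is not greatest since d < g; k is not greatest since k < s; g is not greatest since g < n; h is not greatest since h < b; f is not greatest since f < p; p is not greatest since p < s; b is not greatest since b < n; s is not greatest since s < n.
Only n has nothing above it, so n is the largest.

n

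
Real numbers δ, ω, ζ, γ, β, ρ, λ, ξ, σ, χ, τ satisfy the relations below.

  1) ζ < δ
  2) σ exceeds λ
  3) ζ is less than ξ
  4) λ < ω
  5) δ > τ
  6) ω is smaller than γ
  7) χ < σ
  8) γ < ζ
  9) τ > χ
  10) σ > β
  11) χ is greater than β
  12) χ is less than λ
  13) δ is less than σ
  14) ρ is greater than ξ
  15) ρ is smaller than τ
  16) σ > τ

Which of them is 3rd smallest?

Chaining the given pairs: β < χ < λ < ω < γ < ζ < ξ < ρ < τ < δ < σ.
Counting 3 from the smallest end gives λ.

λ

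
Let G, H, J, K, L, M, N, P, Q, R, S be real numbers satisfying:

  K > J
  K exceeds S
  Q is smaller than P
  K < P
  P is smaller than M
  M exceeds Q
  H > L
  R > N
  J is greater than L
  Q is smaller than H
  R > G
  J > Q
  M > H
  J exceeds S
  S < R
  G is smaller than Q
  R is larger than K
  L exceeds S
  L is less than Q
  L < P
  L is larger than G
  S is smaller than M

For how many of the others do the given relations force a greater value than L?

7

From L the given relations immediately reach Q, J, H, P.
From those, K, M — 6 in total.
From those, R — 7 in total.
Nothing else is reachable above L; 7 in all.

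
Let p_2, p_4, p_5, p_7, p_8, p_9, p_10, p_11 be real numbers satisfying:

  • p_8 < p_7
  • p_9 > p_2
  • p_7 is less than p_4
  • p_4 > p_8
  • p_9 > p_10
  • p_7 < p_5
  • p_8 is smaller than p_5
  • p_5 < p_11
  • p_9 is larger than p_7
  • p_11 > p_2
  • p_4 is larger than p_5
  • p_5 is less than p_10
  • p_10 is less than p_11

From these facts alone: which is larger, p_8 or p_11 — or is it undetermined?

p_8 < p_7 < p_5 < p_10 < p_11, by transitivity through p_7, p_5, p_10.
So p_11 is larger.

p_11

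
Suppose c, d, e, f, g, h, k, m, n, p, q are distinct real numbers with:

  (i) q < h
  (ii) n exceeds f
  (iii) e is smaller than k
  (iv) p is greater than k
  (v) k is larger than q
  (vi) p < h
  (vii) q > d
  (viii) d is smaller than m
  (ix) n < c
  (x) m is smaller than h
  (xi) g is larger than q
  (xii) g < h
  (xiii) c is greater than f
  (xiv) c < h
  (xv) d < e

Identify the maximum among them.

h

Chaining downward from h: directly below it, q, m, g, p, c; then f, n, d, k; then e.
That covers every other element, and nothing is given above h, so h is the maximum.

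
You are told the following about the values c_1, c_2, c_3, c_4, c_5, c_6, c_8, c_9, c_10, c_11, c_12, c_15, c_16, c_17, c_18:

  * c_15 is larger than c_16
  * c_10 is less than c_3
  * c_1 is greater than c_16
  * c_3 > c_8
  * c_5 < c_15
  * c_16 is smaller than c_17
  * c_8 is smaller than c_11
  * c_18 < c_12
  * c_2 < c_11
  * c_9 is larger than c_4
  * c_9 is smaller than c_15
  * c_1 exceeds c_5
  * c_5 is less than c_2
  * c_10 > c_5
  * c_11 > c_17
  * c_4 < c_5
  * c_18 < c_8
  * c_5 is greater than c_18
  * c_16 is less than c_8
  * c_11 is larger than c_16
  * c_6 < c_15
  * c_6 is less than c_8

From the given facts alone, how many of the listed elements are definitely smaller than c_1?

From c_1 the given relations immediately reach c_16, c_5.
From those, c_4, c_18 — 4 in total.
No other element is forced below c_1 by the given relations, so the count is 4.

4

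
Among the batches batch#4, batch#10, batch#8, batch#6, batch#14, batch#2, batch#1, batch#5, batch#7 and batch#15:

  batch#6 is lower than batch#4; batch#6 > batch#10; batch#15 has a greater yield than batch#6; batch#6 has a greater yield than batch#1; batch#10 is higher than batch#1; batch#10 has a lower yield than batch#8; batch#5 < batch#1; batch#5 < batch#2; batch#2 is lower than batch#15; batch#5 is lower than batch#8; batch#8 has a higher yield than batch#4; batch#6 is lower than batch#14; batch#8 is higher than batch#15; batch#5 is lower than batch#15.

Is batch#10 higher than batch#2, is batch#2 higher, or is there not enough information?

undetermined

Following every chain through batch#2: above batch#2 we get batch#15, batch#8; below batch#2 we get batch#5.
batch#10 is not reached, and no chain runs the other way from batch#10 to batch#2.
So the given relations leave the order of batch#2 and batch#10 undetermined.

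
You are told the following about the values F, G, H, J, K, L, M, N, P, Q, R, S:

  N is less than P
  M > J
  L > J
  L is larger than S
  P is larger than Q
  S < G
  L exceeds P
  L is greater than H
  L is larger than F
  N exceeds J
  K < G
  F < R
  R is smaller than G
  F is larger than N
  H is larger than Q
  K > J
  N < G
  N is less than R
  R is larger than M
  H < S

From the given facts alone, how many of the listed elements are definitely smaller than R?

4

The elements the relations force below R are J, M, N, F — no chain reaches any other.
That is 4.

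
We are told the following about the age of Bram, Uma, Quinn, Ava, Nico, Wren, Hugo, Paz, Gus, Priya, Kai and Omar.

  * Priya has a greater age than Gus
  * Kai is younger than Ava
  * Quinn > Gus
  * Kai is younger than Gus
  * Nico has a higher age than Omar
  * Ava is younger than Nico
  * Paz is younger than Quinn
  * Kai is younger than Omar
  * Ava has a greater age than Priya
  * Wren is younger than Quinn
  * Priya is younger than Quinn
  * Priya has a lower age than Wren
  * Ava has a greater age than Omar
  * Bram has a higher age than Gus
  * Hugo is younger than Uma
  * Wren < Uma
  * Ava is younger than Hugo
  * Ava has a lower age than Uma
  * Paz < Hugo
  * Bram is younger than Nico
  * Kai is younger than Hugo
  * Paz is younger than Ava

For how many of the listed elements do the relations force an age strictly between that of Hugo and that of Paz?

Chaining upward from Paz reaches: Ava, Quinn, Nico, Uma.
Chaining downward from Hugo reaches: Kai, Gus, Priya, Omar, Ava.
Strictly between Paz and Hugo are those in both lists: Ava — 1 element.

1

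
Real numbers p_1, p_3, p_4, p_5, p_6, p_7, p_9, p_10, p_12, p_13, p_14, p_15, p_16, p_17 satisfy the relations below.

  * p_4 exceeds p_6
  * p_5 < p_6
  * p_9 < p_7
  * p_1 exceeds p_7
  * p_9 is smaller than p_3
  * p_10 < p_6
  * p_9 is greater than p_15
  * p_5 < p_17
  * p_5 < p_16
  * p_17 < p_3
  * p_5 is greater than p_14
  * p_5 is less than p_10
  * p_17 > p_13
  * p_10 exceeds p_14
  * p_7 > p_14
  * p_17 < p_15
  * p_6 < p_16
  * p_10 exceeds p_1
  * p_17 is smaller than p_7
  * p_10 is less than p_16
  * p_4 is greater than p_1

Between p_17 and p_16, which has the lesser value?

p_17

Link the given pairs in sequence: p_17 < p_7; p_7 < p_1; p_1 < p_10; p_10 < p_6; p_6 < p_16.
Chaining these gives p_17 < p_7 < p_1 < p_10 < p_6 < p_16.
So p_17 < p_16; p_17 is the smaller of the two.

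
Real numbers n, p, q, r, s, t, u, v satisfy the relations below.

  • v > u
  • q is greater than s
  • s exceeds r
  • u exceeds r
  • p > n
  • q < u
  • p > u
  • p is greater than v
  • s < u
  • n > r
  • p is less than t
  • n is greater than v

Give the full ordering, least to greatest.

r < s < q < u < v < n < p < t

Nothing is placed below r, so it is least; from there r < s; s < q; q < u; u < v; v < n; n < p; p < t, each given directly.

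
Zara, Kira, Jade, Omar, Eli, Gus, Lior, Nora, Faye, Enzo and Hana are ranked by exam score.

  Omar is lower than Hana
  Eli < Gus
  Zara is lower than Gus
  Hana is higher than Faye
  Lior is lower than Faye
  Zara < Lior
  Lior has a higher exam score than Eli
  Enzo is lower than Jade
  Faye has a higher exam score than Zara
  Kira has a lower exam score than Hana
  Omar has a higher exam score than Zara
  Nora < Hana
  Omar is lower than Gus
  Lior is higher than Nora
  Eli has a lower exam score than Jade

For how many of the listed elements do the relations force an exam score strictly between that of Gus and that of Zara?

The relations place Zara below Gus. An element lies strictly between them when it is forced above Zara and also forced below Gus.
Above Zara: {Omar, Lior, Faye, Hana}. Below Gus: {Eli, Omar}.
Intersection: {Omar} — 1.

1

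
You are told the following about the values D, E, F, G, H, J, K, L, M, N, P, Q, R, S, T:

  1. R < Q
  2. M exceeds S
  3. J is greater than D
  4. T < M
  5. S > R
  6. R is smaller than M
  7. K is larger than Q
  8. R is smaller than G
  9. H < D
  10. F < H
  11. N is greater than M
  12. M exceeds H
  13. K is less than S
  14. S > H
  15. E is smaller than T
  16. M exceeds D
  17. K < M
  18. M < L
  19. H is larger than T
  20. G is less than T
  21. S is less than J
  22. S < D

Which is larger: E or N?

N

Link the given pairs in sequence: E < T; T < H; H < S; S < D; D < M; M < N.
Chaining these gives E < T < H < S < D < M < N.
So E < N; N is the larger of the two.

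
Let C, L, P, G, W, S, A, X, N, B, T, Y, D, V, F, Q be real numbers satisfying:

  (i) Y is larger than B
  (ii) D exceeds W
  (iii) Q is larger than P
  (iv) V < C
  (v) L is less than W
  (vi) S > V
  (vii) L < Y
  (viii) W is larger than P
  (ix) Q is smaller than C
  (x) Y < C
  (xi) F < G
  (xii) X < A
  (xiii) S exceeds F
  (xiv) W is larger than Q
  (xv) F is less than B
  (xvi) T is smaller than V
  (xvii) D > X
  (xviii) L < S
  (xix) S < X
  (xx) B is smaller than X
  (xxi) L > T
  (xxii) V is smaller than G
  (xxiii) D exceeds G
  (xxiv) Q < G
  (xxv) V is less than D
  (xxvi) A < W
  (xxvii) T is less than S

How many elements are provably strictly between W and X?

1

The relations place X below W. An element lies strictly between them when it is forced above X and also forced below W.
Above X: {A, D}. Below W: {T, L, F, P, B, V, S, A, Q}.
Intersection: {A} — 1.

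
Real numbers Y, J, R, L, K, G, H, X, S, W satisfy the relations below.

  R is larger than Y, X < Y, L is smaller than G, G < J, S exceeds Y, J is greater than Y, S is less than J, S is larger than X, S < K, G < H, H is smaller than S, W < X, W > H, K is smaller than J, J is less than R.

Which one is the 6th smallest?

Y

The consecutive relations fix a unique order: L < G < H < W < X < Y < S < K < J < R.
The 6th smallest is Y.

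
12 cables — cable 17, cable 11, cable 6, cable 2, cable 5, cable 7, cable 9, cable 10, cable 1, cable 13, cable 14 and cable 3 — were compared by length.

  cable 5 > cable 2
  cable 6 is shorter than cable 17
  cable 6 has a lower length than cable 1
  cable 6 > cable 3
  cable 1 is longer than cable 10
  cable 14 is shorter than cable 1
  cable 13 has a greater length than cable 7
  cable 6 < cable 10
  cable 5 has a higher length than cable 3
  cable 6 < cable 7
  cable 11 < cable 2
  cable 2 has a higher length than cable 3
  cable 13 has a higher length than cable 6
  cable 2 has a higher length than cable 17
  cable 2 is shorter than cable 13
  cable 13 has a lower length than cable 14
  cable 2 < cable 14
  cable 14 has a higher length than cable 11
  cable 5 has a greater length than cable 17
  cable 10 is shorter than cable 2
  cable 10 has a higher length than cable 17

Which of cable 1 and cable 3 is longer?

cable 1

cable 3 < cable 6 < cable 17 < cable 10 < cable 2 < cable 13 < cable 14 < cable 1, by transitivity through cable 6, cable 17, cable 10, cable 2, cable 13, cable 14.
So cable 3 < cable 1; cable 1 is the longer of the two.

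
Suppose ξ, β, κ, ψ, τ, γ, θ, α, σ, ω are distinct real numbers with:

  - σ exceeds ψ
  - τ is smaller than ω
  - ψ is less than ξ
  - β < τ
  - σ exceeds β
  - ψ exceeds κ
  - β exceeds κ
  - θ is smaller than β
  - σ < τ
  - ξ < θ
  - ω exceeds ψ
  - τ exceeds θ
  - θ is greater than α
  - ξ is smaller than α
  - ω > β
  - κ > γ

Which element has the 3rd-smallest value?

ψ

Piecing the relations together gives one ordering: γ < κ < ψ < ξ < α < θ < β < σ < τ < ω.
The 3rd smallest is ψ.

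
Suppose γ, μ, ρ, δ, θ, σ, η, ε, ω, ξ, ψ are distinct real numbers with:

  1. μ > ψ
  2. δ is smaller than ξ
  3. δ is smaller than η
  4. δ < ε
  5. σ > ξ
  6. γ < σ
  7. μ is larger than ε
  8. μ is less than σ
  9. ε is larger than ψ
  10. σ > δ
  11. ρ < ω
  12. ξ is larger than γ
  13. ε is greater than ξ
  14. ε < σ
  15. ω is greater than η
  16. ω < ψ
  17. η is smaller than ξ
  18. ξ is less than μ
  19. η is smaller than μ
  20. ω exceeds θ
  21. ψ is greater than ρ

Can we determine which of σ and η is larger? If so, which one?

Following the relations from η: η < ω < ψ < ε < μ < σ.
So σ is larger.

σ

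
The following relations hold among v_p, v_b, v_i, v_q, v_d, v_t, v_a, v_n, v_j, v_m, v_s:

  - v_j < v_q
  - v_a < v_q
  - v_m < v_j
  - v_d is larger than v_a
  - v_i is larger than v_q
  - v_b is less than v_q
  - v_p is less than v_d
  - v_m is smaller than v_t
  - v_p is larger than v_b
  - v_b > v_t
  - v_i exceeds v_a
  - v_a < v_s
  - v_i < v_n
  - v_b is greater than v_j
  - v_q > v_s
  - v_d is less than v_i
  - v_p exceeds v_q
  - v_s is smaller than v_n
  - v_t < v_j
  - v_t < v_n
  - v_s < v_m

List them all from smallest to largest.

Nothing is placed below v_a, so it is least; from there v_a < v_s; v_s < v_m; v_m < v_t; v_t < v_j; v_j < v_b; v_b < v_q; v_q < v_p; v_p < v_d; v_d < v_i; v_i < v_n, each given directly.

v_a < v_s < v_m < v_t < v_j < v_b < v_q < v_p < v_d < v_i < v_n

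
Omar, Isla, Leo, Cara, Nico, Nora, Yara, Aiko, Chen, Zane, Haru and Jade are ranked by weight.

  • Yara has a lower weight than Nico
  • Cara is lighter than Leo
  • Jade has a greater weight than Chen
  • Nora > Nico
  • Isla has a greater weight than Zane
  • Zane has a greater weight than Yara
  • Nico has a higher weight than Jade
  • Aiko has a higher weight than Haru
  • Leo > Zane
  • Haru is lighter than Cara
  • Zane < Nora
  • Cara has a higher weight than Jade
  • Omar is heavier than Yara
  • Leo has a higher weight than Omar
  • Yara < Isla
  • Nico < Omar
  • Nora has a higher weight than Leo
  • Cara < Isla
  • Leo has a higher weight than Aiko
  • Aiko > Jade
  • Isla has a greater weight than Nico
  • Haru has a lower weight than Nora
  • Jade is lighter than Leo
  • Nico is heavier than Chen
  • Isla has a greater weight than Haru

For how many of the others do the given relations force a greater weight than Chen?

The elements the relations force above Chen are Jade, Nico, Aiko, Cara, Omar, Leo, Nora, Isla — no chain reaches any other.
That is 8.

8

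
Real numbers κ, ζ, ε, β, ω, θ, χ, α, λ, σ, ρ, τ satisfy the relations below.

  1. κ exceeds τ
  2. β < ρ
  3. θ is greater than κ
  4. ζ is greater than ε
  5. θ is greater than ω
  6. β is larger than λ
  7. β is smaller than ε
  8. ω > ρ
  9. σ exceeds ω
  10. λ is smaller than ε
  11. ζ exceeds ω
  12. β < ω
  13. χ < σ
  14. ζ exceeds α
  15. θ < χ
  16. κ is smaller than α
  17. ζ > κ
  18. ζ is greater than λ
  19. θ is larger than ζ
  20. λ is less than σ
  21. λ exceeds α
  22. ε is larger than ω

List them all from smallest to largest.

Each adjacent pair is fixed by a given relation: τ < κ; κ < α; α < λ; λ < β; β < ρ; ρ < ω; ω < ε; ε < ζ; ζ < θ; θ < χ; χ < σ. Chaining them end to end gives the full order.

τ < κ < α < λ < β < ρ < ω < ε < ζ < θ < χ < σ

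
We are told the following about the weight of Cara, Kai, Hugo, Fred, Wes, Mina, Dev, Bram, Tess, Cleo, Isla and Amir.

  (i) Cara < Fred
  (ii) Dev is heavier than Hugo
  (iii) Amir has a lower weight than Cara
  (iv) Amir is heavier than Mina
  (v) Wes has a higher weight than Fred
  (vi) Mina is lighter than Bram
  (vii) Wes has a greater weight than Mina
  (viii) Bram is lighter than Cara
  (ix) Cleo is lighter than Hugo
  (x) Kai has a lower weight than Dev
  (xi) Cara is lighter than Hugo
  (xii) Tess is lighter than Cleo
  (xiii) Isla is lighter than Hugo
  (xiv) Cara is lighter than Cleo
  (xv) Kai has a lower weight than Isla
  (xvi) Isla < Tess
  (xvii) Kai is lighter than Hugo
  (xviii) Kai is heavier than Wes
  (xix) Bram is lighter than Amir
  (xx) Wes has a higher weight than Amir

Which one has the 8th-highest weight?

Fred

Chaining the given pairs: Mina < Bram < Amir < Cara < Fred < Wes < Kai < Isla < Tess < Cleo < Hugo < Dev.
The 8th largest is Fred.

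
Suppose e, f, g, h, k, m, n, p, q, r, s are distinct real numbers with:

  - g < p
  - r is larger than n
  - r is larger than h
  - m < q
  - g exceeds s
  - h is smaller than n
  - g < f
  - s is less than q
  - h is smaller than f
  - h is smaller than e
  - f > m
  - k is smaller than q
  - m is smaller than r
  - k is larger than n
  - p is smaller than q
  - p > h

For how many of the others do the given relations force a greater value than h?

From h the given relations immediately reach n, r, e, p, f.
From those, k, q — 7 in total.
No other element is forced above h by the given relations, so the count is 7.

7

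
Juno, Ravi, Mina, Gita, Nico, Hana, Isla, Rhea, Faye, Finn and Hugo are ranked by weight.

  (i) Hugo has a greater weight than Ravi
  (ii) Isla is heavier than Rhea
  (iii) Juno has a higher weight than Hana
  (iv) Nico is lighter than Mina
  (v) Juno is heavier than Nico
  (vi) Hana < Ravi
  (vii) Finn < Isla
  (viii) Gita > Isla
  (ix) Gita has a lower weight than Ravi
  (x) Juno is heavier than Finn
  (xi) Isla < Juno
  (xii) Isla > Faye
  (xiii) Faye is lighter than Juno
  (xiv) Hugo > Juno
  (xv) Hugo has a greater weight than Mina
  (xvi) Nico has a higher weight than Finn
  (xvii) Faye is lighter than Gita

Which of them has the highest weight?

Hugo

Chaining downward from Hugo: directly below it, Mina, Juno, Ravi; then Hana, Finn, Faye, Nico, Isla, Gita; then Rhea.
That covers every other element, and nothing is given above Hugo, so Hugo is the highest weight.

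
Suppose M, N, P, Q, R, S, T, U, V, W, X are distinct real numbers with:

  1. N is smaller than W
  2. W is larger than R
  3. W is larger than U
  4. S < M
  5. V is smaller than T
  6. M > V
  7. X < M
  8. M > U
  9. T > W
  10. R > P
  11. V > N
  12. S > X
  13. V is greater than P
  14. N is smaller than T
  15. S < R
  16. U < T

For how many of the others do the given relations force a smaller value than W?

6

Directly below W: N, U, R.
One step further: P, S (5 so far).
One step further: X (6 so far).
No other element is forced below W by the given relations, so the count is 6.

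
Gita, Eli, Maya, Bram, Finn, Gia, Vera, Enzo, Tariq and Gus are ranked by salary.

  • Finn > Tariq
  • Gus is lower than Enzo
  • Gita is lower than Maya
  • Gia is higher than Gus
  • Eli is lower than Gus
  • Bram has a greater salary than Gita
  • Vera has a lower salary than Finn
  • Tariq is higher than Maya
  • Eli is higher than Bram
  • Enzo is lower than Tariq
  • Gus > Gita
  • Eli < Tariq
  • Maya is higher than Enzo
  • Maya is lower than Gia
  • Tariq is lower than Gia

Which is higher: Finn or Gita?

Gita < Bram and Bram < Eli give Gita < Eli.
Then Eli < Gus extends the chain to Gus.
With Gus < Enzo: Gita < Bram < Eli < Gus < Enzo.
Then Enzo < Maya extends the chain to Maya.
With Maya < Tariq: Gita < Bram < Eli < Gus < Enzo < Maya < Tariq.
Then Tariq < Finn extends the chain to Finn.
So Gita < Finn; Finn is the higher of the two.

Finn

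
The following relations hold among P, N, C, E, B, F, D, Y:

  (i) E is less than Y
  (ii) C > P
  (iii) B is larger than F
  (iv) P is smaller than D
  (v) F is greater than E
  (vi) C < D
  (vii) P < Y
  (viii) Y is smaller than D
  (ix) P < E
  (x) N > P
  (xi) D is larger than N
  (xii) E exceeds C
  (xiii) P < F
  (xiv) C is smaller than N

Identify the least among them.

P

C is not least since P < C; E is not least since C < E; Y is not least since P < Y; N is not least since P < N; F is not least since P < F; D is not least since N < D; B is not least since F < B.
Only P has nothing below it, so P is the least.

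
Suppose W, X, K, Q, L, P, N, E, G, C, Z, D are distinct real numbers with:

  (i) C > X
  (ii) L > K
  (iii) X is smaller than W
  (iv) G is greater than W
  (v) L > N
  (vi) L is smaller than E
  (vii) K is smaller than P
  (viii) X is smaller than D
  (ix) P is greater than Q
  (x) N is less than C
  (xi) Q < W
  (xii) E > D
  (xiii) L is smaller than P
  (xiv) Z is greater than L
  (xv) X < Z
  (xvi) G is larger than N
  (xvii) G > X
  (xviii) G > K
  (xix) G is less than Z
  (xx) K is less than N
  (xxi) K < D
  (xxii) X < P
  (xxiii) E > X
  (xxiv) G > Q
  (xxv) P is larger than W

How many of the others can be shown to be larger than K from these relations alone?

8

From K the given relations immediately reach N, G, D, L, P.
From those, Z, C, E — 8 in total.
Nothing else is reachable above K; 8 in all.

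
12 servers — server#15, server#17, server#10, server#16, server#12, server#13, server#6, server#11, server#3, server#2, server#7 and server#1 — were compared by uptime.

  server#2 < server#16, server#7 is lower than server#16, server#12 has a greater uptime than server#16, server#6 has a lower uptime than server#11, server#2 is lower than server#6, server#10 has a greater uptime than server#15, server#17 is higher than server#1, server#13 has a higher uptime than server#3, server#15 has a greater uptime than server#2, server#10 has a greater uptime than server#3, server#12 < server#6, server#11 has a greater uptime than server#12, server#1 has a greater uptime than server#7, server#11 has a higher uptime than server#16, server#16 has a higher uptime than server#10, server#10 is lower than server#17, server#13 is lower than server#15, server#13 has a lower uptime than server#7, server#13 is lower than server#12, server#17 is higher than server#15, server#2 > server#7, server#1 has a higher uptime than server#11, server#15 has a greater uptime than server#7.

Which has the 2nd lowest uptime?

server#13

The consecutive relations fix a unique order: server#3 < server#13 < server#7 < server#2 < server#15 < server#10 < server#16 < server#12 < server#6 < server#11 < server#1 < server#17.
Counting 2 from the smallest end gives server#13.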